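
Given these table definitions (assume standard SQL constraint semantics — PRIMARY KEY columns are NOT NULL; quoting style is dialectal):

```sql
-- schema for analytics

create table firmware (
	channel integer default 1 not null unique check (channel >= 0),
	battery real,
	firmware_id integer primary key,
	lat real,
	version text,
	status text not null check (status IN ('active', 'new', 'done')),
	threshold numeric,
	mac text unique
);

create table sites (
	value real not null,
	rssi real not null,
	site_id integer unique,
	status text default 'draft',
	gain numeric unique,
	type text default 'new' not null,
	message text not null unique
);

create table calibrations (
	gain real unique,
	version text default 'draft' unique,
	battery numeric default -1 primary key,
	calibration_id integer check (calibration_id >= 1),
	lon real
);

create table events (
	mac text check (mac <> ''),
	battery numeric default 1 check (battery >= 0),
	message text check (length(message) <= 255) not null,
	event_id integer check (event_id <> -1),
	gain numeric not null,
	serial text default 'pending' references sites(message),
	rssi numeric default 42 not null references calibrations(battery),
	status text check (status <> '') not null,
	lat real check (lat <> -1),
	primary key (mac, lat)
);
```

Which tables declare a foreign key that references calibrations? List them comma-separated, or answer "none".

- events.rssi references calibrations(battery).

events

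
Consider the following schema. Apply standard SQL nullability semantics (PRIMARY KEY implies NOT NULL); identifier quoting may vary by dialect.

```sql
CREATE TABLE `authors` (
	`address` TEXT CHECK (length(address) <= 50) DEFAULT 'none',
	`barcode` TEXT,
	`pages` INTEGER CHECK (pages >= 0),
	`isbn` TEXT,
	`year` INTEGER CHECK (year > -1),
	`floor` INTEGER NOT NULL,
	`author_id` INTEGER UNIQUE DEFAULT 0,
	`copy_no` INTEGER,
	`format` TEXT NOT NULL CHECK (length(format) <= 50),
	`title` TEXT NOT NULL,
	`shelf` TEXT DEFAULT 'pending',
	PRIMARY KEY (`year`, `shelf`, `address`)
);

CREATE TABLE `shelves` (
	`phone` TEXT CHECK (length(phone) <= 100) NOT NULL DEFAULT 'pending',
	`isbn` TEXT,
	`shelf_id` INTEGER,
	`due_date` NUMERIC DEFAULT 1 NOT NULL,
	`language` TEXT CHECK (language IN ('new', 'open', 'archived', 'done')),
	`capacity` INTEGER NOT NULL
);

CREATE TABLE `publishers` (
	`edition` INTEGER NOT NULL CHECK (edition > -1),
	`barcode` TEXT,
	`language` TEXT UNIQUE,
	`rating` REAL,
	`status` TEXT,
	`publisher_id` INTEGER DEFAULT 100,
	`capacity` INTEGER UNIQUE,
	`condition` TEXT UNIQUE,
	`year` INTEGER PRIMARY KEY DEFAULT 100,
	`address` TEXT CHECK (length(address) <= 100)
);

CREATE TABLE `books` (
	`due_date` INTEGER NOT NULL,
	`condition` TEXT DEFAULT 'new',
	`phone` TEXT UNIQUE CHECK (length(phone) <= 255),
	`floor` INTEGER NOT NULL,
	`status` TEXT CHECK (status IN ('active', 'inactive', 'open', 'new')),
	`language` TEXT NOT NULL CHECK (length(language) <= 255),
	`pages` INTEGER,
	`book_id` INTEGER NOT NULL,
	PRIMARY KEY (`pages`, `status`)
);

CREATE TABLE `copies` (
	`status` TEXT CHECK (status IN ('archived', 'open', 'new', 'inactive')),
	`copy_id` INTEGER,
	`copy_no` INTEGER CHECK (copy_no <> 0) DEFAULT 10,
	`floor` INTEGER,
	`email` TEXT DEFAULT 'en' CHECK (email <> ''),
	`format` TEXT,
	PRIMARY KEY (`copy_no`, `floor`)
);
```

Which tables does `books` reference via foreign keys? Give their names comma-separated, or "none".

No column in books has a REFERENCES clause.

none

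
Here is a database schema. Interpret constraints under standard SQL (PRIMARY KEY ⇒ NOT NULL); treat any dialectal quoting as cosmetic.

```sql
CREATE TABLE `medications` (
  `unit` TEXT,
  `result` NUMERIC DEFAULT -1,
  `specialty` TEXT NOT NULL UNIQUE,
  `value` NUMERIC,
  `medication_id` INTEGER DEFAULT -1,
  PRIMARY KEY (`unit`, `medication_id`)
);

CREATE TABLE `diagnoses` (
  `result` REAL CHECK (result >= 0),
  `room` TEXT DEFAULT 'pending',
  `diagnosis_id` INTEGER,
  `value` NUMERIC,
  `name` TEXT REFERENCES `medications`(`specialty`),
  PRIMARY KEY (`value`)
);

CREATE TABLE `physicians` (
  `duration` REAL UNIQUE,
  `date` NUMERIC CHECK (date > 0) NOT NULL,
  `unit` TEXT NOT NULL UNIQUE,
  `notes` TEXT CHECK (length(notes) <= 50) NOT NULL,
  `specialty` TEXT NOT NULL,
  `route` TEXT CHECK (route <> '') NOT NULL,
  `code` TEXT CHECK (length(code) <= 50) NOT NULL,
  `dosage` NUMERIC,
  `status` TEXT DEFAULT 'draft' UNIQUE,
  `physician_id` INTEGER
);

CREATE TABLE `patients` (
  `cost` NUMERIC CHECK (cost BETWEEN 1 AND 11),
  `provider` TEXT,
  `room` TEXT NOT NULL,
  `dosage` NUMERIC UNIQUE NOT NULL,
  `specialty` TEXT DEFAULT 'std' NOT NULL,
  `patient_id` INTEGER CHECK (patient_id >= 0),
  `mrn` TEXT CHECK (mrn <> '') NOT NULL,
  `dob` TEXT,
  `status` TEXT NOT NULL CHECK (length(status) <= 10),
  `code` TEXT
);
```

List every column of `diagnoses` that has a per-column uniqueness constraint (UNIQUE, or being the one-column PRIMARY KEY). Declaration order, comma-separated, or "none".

- result: no UNIQUE or single-column PK constraint.
- room: no UNIQUE or single-column PK constraint.
- diagnosis_id: no UNIQUE or single-column PK constraint.
- value: single-column PRIMARY KEY → unique.
- name: no UNIQUE or single-column PK constraint.

value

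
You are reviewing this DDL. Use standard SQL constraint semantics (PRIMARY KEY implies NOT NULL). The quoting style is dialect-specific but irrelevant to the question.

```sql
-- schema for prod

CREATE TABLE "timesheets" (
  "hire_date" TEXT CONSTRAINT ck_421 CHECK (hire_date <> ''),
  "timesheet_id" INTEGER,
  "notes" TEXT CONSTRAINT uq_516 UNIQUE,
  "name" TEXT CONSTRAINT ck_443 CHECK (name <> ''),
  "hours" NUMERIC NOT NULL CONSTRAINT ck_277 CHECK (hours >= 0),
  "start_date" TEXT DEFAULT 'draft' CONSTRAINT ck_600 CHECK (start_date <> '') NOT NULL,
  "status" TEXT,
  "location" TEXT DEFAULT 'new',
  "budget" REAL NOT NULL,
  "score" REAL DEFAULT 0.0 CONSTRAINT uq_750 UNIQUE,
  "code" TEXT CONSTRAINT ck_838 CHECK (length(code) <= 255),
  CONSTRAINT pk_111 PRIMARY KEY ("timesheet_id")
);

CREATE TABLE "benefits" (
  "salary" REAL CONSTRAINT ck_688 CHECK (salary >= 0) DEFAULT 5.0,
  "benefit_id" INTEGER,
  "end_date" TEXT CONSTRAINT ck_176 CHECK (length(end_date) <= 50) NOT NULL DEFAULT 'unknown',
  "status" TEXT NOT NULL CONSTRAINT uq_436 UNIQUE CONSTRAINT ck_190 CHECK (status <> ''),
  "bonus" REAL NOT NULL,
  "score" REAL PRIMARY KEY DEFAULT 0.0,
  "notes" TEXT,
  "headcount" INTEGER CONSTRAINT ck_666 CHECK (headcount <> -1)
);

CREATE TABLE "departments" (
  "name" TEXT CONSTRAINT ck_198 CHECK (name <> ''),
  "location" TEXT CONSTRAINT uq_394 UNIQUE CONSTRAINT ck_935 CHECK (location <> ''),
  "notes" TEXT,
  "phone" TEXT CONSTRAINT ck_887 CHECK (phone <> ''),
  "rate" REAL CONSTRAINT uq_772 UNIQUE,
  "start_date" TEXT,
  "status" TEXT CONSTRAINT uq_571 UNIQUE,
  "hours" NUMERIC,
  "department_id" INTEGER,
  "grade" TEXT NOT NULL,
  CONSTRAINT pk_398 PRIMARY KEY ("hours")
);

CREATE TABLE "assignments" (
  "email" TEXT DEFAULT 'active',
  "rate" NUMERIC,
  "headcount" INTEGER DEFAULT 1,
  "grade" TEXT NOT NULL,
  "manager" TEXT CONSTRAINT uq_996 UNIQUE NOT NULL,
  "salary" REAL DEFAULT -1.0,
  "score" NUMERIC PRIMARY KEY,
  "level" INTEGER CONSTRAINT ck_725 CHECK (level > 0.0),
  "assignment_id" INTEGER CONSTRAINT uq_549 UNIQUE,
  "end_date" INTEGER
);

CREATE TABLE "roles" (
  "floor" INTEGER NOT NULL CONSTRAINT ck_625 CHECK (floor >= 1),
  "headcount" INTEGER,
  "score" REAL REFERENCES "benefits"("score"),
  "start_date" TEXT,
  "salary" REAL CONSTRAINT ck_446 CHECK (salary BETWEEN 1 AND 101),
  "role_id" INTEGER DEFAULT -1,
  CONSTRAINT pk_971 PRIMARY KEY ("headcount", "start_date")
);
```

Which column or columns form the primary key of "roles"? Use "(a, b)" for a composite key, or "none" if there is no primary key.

A table-level PRIMARY KEY clause names 2 columns: headcount, start_date.
This is a composite key — the combination is unique, not each column individually.

(headcount, start_date)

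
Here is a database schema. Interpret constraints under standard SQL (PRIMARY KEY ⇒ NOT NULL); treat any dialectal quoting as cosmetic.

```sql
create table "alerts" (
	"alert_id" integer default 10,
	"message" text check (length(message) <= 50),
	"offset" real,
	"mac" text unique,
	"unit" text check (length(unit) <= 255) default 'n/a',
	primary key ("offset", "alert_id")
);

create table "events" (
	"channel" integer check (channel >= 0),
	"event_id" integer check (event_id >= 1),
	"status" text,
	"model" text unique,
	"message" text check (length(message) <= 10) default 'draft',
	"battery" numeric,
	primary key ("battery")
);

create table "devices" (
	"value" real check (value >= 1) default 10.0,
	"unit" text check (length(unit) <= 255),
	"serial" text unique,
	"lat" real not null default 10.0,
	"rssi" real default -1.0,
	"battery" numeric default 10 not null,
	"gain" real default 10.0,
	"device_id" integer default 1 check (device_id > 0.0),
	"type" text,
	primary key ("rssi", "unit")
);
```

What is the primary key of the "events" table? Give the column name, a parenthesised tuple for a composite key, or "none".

battery

battery is declared PRIMARY KEY as a table-level PRIMARY KEY clause.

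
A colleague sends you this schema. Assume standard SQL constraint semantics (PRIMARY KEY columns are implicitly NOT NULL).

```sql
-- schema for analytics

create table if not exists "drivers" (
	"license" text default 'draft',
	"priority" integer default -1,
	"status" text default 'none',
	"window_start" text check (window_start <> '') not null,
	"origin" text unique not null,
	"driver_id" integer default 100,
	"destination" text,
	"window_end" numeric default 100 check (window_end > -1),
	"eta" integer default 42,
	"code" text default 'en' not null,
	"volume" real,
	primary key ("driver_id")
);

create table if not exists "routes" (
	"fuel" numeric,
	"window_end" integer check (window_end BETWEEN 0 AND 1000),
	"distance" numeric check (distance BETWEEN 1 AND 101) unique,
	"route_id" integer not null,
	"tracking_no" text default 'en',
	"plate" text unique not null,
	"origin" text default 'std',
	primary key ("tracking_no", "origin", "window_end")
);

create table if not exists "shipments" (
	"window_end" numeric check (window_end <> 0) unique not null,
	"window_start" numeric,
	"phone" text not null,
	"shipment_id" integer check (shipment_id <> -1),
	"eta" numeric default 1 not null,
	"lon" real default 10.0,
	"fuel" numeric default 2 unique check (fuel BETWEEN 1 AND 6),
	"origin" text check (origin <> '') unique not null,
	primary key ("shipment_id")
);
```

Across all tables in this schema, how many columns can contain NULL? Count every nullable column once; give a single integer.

12

drivers: 7 nullable (license, priority, status, destination, window_end, eta, volume — PK (driver_id) and explicit NOT NULL columns excluded).
routes: 2 nullable (fuel, distance — PK (tracking_no, origin, window_end) and explicit NOT NULL columns excluded).
shipments: 3 nullable (window_start, lon, fuel — PK (shipment_id) and explicit NOT NULL columns excluded).
Total: 7 + 2 + 3 = 12.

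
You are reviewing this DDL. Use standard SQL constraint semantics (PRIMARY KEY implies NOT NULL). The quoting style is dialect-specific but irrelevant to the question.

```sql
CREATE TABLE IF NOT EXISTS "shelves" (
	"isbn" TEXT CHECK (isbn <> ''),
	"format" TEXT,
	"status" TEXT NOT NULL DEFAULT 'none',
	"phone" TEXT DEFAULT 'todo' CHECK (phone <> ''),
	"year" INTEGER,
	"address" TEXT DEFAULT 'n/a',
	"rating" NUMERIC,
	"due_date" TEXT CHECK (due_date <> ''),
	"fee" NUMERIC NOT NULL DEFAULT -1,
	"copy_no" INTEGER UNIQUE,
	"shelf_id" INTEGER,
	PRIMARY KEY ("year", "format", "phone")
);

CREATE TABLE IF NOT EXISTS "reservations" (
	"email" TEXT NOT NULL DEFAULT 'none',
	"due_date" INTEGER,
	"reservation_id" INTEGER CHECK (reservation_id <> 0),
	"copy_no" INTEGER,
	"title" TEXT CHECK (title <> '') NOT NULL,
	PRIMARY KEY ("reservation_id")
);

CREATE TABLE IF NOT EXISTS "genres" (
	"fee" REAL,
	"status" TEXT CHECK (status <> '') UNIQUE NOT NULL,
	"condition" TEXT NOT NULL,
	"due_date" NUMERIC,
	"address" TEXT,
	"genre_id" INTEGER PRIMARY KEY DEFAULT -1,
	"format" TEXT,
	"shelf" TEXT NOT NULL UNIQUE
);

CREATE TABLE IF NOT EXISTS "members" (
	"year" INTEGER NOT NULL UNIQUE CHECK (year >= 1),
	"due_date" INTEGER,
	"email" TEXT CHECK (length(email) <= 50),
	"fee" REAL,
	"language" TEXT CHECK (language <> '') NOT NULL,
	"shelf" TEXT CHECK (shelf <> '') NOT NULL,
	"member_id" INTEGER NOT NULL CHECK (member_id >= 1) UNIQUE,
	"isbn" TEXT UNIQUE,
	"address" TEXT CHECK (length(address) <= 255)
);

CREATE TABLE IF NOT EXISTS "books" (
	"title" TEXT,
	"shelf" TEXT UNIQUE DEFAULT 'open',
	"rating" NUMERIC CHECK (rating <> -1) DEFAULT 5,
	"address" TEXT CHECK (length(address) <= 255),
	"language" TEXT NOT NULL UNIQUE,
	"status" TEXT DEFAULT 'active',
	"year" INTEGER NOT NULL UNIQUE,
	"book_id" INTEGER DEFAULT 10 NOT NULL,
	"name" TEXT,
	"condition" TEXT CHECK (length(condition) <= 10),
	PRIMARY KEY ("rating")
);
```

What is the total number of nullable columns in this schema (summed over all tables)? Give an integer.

23

shelves: 6 nullable (isbn, address, rating, due_date, copy_no, shelf_id — PK (year, format, phone) and explicit NOT NULL columns excluded).
reservations: 2 nullable (due_date, copy_no — PK (reservation_id) and explicit NOT NULL columns excluded).
genres: 4 nullable (fee, due_date, address, format — PK (genre_id) and explicit NOT NULL columns excluded).
members: 5 nullable (due_date, email, fee, isbn, address — PK none and explicit NOT NULL columns excluded).
books: 6 nullable (title, shelf, address, status, name, condition — PK (rating) and explicit NOT NULL columns excluded).
Total: 6 + 2 + 4 + 5 + 6 = 23.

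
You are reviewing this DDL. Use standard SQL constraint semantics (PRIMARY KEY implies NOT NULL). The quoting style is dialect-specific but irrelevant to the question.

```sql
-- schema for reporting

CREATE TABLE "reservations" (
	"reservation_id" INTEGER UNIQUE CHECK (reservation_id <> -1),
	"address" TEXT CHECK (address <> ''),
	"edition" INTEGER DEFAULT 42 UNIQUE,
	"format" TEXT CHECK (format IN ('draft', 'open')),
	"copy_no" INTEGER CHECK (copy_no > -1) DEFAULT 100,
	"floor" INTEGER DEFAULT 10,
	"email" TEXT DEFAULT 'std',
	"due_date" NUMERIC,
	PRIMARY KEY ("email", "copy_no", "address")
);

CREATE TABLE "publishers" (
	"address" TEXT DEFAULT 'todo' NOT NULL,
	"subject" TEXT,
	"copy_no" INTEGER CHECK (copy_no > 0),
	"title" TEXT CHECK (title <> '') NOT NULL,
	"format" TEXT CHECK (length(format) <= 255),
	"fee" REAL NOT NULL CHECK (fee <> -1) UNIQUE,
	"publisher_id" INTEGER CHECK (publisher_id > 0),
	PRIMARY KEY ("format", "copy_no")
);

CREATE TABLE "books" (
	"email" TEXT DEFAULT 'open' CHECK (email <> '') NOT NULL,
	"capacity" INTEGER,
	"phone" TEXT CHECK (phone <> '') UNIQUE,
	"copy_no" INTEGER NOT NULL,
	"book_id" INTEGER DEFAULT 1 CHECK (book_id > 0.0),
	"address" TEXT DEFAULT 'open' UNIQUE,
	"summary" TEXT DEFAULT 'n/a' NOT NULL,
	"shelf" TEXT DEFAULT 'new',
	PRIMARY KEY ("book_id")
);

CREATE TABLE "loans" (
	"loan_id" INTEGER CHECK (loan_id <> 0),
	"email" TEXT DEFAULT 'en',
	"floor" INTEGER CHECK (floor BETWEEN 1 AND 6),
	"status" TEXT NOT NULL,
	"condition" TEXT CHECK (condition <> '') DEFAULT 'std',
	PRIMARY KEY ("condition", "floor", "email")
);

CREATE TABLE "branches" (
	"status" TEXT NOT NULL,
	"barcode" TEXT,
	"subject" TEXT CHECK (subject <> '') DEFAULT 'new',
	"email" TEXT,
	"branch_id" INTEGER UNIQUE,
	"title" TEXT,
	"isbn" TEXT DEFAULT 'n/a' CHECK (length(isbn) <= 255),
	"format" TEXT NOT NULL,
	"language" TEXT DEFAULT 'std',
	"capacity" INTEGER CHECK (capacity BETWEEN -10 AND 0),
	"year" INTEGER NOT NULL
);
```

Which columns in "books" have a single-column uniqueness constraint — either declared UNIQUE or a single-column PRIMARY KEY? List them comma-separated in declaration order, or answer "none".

- email: no UNIQUE or single-column PK constraint.
- capacity: no UNIQUE or single-column PK constraint.
- phone: declared UNIQUE → unique.
- copy_no: no UNIQUE or single-column PK constraint.
- book_id: single-column PRIMARY KEY → unique.
- address: declared UNIQUE → unique.
- summary: no UNIQUE or single-column PK constraint.
- shelf: no UNIQUE or single-column PK constraint.

phone, book_id, address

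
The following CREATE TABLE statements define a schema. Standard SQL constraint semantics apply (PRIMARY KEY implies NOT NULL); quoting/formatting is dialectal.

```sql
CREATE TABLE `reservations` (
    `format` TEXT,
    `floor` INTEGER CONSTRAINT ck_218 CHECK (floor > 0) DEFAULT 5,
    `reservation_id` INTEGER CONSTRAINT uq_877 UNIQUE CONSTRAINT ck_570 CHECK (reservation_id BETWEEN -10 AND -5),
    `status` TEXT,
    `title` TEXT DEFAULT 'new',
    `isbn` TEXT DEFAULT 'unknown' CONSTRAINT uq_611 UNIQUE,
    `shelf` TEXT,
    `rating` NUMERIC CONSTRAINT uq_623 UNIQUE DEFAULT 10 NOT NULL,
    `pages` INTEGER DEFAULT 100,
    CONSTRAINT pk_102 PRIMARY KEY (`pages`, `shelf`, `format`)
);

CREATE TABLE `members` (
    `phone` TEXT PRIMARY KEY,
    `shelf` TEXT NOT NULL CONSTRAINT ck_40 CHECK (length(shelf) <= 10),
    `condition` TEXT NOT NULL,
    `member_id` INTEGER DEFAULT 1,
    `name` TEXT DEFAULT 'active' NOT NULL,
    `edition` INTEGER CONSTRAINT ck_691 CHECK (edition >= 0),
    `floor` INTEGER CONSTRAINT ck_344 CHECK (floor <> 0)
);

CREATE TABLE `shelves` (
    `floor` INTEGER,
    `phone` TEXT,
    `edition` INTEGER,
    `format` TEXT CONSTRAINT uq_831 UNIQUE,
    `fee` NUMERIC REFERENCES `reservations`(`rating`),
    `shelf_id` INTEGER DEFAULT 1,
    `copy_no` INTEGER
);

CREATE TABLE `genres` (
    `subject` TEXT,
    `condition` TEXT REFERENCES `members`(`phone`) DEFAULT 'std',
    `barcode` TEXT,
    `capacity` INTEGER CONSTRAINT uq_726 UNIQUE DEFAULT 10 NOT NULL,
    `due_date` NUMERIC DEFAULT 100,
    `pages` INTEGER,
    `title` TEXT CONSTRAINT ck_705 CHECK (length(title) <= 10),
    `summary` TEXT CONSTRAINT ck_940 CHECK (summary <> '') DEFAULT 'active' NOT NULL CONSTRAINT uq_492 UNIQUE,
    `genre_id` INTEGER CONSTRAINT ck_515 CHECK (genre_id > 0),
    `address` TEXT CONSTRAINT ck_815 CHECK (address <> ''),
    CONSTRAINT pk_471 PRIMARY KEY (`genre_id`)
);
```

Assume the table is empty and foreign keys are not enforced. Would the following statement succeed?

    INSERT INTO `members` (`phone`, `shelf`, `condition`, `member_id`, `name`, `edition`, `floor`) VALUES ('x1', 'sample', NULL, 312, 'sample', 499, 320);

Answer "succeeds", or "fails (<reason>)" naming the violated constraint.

fails (NOT NULL on condition)

condition is explicitly set to NULL, but condition is declared NOT NULL.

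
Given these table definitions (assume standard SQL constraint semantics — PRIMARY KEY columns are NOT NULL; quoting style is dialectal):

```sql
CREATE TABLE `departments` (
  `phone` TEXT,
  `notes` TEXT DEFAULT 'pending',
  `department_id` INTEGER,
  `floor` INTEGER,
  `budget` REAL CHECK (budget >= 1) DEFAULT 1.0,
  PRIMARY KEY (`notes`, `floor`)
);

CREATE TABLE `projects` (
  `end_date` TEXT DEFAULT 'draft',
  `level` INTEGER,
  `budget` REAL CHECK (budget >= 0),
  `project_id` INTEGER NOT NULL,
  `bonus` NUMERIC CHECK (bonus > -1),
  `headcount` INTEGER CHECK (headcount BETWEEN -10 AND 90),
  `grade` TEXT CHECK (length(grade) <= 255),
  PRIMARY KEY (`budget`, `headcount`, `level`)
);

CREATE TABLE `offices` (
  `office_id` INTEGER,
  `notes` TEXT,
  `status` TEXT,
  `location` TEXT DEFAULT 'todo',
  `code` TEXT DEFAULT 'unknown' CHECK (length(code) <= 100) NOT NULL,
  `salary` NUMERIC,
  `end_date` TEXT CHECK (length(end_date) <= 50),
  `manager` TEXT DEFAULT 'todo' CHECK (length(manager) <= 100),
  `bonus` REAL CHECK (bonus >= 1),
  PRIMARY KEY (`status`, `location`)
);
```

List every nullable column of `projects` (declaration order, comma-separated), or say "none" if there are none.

- end_date: DEFAULT only fills an omitted column; an explicit NULL is still allowed → nullable.
- level: part of the PRIMARY KEY, which implies NOT NULL → not nullable.
- budget: part of the PRIMARY KEY, which implies NOT NULL → not nullable.
- project_id: declared NOT NULL → not nullable.
- bonus: CHECK does not forbid NULL (a CHECK constraint passes when its expression is NULL) → nullable.
- headcount: part of the PRIMARY KEY, which implies NOT NULL → not nullable.
- grade: CHECK does not forbid NULL (a CHECK constraint passes when its expression is NULL) → nullable.

end_date, bonus, grade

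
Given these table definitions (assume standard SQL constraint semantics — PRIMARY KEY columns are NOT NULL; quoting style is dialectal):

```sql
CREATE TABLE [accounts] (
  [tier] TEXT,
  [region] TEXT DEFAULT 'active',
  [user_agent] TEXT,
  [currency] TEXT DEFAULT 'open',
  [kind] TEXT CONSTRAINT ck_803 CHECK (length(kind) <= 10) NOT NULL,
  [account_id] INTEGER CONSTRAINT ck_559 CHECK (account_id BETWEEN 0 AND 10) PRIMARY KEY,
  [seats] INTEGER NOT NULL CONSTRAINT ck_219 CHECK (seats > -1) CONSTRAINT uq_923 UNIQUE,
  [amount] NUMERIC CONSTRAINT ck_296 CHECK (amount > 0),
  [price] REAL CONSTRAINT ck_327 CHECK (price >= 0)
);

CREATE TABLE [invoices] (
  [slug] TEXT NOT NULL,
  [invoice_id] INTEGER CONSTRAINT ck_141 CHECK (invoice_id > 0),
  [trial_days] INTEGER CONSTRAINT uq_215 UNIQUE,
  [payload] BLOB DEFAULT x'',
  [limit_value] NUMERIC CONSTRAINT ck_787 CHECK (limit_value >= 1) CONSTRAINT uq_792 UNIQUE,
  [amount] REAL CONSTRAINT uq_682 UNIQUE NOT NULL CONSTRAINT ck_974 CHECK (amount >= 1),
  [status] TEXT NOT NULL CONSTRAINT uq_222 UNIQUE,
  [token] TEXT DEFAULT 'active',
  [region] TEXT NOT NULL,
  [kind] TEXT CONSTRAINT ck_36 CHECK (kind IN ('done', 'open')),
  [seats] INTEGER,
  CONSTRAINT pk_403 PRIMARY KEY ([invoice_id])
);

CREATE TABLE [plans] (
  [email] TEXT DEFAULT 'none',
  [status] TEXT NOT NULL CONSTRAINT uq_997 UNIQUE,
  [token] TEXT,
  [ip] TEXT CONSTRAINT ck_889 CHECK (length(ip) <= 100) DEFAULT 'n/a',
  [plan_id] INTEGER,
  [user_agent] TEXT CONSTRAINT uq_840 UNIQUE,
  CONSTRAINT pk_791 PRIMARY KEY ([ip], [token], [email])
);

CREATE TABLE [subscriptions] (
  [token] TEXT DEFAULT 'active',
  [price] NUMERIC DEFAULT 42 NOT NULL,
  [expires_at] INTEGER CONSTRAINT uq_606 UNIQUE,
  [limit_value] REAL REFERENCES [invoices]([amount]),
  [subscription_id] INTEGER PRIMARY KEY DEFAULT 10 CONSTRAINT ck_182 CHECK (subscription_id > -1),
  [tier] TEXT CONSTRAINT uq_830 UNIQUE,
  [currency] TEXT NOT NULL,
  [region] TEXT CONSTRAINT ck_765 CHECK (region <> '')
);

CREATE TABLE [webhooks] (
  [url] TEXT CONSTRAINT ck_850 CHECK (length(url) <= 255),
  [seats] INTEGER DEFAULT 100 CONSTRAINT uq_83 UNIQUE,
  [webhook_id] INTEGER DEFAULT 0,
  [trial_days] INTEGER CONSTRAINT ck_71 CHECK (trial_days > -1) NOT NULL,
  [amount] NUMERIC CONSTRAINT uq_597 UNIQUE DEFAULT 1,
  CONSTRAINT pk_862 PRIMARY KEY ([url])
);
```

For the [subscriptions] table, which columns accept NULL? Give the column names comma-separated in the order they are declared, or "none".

token, expires_at, limit_value, tier, region

- token: DEFAULT only fills an omitted column; an explicit NULL is still allowed → nullable.
- price: declared NOT NULL → not nullable.
- expires_at: UNIQUE does not imply NOT NULL → nullable.
- limit_value: a foreign key column may be NULL unless separately constrained → nullable.
- subscription_id: part of the PRIMARY KEY, which implies NOT NULL → not nullable.
- tier: UNIQUE does not imply NOT NULL → nullable.
- currency: declared NOT NULL → not nullable.
- region: CHECK does not forbid NULL (a CHECK constraint passes when its expression is NULL) → nullable.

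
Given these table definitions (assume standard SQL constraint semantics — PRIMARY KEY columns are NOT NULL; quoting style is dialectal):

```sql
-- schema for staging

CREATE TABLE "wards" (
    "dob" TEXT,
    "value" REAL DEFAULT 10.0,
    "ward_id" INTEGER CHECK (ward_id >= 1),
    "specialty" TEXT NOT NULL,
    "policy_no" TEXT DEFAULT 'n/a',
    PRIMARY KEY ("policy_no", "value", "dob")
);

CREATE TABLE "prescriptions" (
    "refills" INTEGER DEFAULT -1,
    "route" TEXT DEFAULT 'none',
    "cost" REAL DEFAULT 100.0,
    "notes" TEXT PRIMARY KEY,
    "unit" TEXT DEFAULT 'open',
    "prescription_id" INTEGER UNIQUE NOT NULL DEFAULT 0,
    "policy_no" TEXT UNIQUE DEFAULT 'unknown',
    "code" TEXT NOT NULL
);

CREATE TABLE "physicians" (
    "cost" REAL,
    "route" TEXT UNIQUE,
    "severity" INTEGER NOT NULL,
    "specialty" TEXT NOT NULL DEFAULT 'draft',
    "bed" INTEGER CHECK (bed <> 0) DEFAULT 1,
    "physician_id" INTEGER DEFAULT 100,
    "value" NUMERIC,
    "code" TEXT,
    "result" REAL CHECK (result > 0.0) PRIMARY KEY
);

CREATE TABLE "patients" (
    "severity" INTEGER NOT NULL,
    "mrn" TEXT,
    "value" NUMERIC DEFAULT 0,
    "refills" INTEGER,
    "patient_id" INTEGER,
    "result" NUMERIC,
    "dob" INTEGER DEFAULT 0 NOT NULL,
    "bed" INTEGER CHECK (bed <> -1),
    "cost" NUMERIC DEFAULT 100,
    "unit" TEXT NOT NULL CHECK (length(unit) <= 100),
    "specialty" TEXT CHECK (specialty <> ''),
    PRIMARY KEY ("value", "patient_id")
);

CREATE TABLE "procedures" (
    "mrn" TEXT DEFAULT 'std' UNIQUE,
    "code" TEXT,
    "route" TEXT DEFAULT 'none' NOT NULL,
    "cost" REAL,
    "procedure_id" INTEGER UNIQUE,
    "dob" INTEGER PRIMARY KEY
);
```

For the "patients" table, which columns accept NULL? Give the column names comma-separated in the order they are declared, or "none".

- severity: declared NOT NULL → not nullable.
- mrn: no NOT NULL constraint applies → nullable.
- value: part of the PRIMARY KEY, which implies NOT NULL → not nullable.
- refills: no NOT NULL constraint applies → nullable.
- patient_id: part of the PRIMARY KEY, which implies NOT NULL → not nullable.
- result: no NOT NULL constraint applies → nullable.
- dob: declared NOT NULL → not nullable.
- bed: CHECK does not forbid NULL (a CHECK constraint passes when its expression is NULL) → nullable.
- cost: DEFAULT only fills an omitted column; an explicit NULL is still allowed → nullable.
- unit: declared NOT NULL → not nullable.
- specialty: CHECK does not forbid NULL (a CHECK constraint passes when its expression is NULL) → nullable.

mrn, refills, result, bed, cost, specialty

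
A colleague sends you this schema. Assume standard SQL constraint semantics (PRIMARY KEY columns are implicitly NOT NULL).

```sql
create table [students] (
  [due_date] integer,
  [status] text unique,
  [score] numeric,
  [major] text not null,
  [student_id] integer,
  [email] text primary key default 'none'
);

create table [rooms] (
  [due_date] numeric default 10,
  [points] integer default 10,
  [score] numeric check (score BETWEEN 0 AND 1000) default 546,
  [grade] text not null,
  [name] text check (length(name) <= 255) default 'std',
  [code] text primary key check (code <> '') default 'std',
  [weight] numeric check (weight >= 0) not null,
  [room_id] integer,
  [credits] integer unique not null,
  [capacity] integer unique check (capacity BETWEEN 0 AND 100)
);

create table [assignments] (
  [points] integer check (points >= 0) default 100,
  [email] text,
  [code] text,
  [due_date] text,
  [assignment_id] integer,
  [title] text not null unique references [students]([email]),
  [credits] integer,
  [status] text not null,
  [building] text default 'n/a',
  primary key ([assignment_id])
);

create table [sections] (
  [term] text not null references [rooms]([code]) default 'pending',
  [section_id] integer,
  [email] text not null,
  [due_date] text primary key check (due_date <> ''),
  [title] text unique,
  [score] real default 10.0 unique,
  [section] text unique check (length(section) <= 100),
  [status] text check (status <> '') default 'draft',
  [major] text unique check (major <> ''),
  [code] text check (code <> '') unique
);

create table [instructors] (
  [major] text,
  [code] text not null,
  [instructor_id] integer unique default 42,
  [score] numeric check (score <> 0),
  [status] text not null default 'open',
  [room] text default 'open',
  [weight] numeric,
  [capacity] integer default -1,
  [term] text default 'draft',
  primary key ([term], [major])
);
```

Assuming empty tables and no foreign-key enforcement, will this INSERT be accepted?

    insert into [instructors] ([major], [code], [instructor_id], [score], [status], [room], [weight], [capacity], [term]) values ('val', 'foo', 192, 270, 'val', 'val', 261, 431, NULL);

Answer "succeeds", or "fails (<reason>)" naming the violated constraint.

term is explicitly set to NULL, but term is part of the PRIMARY KEY (implied NOT NULL).

fails (NOT NULL on term)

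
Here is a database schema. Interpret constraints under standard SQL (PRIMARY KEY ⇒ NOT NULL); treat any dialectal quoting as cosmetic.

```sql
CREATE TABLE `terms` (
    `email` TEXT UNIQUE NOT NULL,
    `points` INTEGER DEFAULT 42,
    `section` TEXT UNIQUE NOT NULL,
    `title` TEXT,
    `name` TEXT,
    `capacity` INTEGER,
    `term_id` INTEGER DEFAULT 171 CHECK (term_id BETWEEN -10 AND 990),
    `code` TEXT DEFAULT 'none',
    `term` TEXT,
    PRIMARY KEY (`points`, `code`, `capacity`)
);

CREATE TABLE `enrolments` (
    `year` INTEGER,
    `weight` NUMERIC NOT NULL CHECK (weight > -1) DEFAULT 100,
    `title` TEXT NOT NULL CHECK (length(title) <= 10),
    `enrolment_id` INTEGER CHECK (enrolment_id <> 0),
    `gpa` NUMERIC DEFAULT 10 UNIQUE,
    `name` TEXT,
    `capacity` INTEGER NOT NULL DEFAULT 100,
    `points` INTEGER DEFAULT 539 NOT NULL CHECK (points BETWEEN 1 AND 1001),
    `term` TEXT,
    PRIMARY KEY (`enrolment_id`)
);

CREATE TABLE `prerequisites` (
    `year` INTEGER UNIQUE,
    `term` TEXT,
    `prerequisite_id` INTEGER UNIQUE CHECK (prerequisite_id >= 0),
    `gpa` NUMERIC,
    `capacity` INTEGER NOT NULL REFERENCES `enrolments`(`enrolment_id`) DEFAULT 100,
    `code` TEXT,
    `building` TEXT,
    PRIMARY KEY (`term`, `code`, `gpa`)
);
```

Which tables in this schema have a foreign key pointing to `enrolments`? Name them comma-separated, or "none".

prerequisites

- prerequisites.capacity references enrolments(enrolment_id).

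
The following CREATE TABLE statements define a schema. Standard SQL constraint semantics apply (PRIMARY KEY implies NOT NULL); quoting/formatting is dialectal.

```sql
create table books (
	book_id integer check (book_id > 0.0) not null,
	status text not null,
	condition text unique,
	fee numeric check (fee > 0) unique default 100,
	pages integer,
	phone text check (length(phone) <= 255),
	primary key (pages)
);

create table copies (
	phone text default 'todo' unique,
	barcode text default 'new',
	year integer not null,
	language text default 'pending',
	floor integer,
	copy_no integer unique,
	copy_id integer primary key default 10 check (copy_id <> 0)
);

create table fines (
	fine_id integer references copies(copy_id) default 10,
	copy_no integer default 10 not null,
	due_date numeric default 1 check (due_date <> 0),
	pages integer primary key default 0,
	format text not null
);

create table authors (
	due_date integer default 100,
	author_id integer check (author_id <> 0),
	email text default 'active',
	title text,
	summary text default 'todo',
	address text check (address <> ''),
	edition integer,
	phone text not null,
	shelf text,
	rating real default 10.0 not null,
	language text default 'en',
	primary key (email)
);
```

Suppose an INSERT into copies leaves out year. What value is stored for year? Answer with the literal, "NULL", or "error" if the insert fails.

year has no DEFAULT clause.
Omitting it would insert NULL, but it is declared NOT NULL, so the INSERT fails.

error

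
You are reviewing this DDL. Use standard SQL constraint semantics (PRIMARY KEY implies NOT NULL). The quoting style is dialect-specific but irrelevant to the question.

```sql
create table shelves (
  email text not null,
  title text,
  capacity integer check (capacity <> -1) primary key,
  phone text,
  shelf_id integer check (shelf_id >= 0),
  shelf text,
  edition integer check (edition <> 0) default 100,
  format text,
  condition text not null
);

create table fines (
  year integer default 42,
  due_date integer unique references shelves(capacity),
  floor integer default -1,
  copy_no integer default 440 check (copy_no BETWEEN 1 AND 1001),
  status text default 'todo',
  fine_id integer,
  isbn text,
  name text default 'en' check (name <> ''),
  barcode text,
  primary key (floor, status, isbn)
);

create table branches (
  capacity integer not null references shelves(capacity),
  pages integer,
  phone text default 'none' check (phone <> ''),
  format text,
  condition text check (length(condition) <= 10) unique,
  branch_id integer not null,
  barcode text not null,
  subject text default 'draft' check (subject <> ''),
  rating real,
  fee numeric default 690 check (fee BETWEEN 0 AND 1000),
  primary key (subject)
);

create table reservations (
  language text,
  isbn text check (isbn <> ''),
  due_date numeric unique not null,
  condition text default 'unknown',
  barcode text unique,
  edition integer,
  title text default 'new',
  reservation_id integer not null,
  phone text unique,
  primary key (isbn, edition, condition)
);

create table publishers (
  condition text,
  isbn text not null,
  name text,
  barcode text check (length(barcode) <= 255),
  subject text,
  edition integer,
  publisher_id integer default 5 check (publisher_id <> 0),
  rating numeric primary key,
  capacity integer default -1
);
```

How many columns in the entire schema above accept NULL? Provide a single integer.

29

shelves: 6 nullable (title, phone, shelf_id, shelf, edition, format — PK (capacity) and explicit NOT NULL columns excluded).
fines: 6 nullable (year, due_date, copy_no, fine_id, name, barcode — PK (floor, status, isbn) and explicit NOT NULL columns excluded).
branches: 6 nullable (pages, phone, format, condition, rating, fee — PK (subject) and explicit NOT NULL columns excluded).
reservations: 4 nullable (language, barcode, title, phone — PK (isbn, edition, condition) and explicit NOT NULL columns excluded).
publishers: 7 nullable (condition, name, barcode, subject, edition, publisher_id, capacity — PK (rating) and explicit NOT NULL columns excluded).
Total: 6 + 6 + 6 + 4 + 7 = 29.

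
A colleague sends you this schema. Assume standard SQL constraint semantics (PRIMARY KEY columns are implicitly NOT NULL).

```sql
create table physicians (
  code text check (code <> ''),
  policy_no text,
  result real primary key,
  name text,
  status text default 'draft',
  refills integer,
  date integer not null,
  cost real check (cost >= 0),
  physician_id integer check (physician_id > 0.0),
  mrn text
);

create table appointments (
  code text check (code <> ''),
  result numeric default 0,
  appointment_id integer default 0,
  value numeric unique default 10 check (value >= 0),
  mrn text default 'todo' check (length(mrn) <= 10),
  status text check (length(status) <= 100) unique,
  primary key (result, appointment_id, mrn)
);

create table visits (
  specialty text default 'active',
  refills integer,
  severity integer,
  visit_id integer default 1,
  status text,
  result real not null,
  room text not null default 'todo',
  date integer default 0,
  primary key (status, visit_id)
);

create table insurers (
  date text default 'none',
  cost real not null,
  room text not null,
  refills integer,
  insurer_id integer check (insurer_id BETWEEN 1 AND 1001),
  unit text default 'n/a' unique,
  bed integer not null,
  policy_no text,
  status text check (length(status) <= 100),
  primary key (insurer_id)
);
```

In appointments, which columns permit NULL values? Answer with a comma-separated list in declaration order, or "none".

- code: CHECK does not forbid NULL (a CHECK constraint passes when its expression is NULL) → nullable.
- result: part of the PRIMARY KEY, which implies NOT NULL → not nullable.
- appointment_id: part of the PRIMARY KEY, which implies NOT NULL → not nullable.
- value: CHECK does not forbid NULL (a CHECK constraint passes when its expression is NULL) → nullable.
- mrn: part of the PRIMARY KEY, which implies NOT NULL → not nullable.
- status: CHECK does not forbid NULL (a CHECK constraint passes when its expression is NULL) → nullable.

code, value, status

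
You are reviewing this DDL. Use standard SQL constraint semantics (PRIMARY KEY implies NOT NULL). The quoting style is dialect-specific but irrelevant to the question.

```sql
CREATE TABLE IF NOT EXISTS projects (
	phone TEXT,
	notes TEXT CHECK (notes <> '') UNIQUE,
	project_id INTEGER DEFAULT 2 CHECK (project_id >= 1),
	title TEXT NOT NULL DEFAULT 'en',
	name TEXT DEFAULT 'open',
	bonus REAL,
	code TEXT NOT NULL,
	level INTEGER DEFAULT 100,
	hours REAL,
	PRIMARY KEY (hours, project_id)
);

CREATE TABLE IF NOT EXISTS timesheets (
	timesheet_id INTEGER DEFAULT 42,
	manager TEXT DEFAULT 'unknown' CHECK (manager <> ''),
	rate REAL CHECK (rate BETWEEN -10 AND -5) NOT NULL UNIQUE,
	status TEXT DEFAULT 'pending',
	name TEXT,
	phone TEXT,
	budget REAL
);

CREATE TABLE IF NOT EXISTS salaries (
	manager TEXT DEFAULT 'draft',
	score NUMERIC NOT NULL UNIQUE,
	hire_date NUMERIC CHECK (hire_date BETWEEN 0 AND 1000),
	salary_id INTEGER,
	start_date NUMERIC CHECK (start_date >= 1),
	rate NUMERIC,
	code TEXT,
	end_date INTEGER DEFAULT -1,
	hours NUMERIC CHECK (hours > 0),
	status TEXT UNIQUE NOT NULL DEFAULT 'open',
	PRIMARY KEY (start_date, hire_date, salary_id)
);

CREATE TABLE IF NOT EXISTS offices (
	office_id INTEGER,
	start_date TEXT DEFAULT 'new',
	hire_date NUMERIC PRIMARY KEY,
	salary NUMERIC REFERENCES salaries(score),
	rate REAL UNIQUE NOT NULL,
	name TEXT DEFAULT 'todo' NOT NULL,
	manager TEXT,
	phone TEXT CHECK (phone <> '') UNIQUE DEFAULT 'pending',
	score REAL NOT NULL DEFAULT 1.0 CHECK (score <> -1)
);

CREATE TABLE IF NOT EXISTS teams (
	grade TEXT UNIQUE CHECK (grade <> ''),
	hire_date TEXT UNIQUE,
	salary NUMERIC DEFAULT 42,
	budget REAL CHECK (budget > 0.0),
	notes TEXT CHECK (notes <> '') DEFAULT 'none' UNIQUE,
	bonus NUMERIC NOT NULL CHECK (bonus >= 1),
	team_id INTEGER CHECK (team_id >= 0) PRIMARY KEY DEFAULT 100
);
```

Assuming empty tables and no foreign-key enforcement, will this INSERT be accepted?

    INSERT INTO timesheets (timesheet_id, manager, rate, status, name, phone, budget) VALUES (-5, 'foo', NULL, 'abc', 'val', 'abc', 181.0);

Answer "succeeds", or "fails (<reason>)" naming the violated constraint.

fails (NOT NULL on rate)

rate is explicitly set to NULL, but rate is declared NOT NULL.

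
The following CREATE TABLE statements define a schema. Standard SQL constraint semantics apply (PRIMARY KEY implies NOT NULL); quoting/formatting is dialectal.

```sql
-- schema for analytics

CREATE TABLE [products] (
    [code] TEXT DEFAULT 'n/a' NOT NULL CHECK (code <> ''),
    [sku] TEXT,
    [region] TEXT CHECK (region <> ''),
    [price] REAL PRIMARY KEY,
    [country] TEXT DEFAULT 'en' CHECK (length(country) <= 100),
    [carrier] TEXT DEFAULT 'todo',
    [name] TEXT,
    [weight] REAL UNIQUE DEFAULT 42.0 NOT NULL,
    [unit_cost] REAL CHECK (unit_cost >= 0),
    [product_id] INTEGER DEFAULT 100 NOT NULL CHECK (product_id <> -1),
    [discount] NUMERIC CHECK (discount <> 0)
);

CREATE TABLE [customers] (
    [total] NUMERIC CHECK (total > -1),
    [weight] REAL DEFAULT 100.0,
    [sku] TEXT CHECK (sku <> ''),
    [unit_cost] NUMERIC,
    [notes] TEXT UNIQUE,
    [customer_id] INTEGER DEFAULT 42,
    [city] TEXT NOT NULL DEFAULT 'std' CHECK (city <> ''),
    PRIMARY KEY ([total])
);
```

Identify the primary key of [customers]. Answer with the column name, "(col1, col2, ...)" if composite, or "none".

total

total is declared PRIMARY KEY as a table-level PRIMARY KEY clause.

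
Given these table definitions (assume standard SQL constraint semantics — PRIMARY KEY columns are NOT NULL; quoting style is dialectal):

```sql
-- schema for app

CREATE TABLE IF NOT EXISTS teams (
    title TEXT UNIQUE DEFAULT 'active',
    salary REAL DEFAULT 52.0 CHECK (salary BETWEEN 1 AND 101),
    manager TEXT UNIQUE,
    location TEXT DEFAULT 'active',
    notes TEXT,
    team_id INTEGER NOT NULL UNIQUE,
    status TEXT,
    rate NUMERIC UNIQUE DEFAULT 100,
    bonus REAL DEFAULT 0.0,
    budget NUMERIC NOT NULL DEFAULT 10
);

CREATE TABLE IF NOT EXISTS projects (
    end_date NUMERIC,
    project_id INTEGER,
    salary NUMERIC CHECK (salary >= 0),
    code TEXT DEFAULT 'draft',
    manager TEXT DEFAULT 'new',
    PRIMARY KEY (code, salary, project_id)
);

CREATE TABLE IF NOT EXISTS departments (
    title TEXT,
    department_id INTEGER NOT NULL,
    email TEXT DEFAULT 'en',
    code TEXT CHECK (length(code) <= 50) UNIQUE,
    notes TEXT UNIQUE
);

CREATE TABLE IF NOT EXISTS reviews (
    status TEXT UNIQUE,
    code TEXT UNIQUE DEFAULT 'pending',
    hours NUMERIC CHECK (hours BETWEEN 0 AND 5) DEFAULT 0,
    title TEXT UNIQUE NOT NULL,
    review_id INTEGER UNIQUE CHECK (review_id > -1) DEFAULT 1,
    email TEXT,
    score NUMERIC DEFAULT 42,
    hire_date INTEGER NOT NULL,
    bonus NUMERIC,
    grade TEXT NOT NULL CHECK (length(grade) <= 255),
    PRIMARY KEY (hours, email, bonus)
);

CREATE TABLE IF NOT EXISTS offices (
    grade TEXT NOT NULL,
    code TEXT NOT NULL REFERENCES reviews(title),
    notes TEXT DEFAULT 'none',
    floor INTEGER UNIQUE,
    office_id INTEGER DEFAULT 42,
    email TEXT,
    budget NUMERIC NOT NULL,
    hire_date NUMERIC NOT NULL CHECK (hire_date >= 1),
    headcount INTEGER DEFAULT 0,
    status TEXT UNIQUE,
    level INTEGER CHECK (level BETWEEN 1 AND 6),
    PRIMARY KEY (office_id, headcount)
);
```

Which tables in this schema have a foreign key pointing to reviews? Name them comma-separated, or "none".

offices

- offices.code references reviews(title).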